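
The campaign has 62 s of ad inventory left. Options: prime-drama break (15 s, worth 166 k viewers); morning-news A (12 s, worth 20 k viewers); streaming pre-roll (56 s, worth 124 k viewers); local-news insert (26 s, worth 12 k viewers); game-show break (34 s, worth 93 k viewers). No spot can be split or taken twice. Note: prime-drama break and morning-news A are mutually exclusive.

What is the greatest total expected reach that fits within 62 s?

Ranking by ratio (expected reach/s): prime-drama break 11.07, game-show break 2.74, streaming pre-roll 2.21, morning-news A 1.67.
Taking prime-drama break + game-show break: 49 s used, 259 in expected reach.
Runner-up prime-drama break + local-news insert tops out at 178.

259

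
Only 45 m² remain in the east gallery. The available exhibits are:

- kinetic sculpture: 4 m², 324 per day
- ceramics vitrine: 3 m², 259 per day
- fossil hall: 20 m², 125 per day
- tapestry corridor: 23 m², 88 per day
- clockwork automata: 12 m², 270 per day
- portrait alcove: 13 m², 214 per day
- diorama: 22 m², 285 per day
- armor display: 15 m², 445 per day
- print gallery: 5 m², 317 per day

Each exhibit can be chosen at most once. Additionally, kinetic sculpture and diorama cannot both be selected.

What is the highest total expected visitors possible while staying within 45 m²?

1615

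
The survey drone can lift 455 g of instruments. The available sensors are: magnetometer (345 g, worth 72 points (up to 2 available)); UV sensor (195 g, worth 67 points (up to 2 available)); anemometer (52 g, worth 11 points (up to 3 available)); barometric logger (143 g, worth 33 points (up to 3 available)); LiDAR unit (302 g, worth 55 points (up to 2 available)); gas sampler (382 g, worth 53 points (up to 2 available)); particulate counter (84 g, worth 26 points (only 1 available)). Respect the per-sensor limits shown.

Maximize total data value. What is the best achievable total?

Density check — UV sensor 0.34, particulate counter 0.31, barometric logger 0.23, anemometer 0.21 are the best per g.
Taking 2×UV sensor + anemometer: 442 g used, 145 in data value.

145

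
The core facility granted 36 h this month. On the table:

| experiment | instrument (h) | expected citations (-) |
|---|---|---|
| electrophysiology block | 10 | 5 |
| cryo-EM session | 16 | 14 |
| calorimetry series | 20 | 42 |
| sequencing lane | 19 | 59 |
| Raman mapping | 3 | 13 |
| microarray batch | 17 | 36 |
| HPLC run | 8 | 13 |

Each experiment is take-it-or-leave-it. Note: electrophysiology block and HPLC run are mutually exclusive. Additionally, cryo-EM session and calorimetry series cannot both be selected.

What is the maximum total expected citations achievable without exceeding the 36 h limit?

Ranking by ratio (expected citations/h): Raman mapping 4.33, sequencing lane 3.11, microarray batch 2.12, calorimetry series 2.10.
Filling by ratio: sequencing lane + Raman mapping + HPLC run for 85, with 6 h left unused.
Dropping Raman mapping and HPLC run frees 11 h; slotting in microarray batch (17 h) lifts the total to 95 at 36 h.

95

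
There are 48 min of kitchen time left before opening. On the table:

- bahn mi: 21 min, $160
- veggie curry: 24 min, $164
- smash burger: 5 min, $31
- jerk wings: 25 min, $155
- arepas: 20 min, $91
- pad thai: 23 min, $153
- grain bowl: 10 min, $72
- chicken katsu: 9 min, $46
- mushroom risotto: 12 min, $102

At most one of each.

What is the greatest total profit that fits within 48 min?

365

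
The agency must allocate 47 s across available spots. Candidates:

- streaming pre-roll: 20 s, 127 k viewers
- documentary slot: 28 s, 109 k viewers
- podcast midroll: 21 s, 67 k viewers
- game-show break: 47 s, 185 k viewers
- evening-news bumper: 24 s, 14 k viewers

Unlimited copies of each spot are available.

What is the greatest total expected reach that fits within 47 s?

Ranking by ratio (expected reach/s): streaming pre-roll 6.35, game-show break 3.94, documentary slot 3.89, podcast midroll 3.19.
The ratio ordering already packs tightly: 2×streaming pre-roll, 40 s, 254.

254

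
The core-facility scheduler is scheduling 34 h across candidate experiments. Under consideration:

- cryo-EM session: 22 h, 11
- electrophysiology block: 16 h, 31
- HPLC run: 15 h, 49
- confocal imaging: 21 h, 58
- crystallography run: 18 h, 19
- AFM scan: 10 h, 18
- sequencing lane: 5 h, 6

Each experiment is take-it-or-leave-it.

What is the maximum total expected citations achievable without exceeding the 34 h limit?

80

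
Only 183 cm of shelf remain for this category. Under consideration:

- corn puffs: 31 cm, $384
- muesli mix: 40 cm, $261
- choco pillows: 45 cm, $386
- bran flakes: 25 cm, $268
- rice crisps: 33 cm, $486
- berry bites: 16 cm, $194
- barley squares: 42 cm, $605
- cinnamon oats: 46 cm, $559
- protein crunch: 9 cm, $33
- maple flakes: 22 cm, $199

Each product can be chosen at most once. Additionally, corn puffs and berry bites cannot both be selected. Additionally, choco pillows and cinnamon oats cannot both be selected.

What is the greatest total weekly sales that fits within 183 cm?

2302

Density check — rice crisps 14.73, barley squares 14.40, corn puffs 12.39, cinnamon oats 12.15 are the best per cm.
Taking corn puffs + bran flakes + rice crisps + barley squares + cinnamon oats: 177 cm used, 2302 in weekly sales.
The spare 6 cm is too small for any remaining product, and no feasible exchange beats 2302.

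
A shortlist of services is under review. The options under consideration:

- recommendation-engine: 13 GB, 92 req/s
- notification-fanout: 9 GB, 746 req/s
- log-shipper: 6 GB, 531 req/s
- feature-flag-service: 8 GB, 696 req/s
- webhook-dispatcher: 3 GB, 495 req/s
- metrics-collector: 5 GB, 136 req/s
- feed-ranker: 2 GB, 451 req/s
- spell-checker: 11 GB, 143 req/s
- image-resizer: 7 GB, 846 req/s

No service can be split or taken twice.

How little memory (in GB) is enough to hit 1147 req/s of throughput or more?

9

Look for the lowest-memory combination reaching 1147.
feed-ranker + image-resizer reaches 1297 using 9 GB.
No combination under 9 GB hits 1147.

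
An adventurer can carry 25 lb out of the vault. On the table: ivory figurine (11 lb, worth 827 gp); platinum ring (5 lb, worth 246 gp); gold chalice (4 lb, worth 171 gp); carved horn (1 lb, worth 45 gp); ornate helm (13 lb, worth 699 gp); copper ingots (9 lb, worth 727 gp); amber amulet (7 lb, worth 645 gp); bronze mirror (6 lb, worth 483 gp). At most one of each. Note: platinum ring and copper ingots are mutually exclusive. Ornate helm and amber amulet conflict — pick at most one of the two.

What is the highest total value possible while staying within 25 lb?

2000

Greedy by ratio would take carved horn + copper ingots + amber amulet + bronze mirror: 23 lb used, total 1900.
Replace copper ingots with ivory figurine: the trade gains 100 net, giving 2000 at 25 lb.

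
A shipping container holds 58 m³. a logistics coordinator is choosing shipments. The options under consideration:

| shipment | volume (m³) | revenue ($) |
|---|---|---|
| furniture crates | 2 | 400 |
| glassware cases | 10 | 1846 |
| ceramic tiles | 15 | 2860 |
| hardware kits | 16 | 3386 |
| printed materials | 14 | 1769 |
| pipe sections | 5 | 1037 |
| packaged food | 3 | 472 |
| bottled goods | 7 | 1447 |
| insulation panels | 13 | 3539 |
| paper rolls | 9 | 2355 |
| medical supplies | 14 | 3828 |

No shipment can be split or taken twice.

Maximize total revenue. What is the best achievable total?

Density check — medical supplies 273.43, insulation panels 272.23, paper rolls 261.67, hardware kits 211.62 are the best per m³.
Taking hardware kits + pipe sections + insulation panels + paper rolls + medical supplies: 57 m³ used, 14145 in revenue.
Runner-up glassware cases + pipe sections + bottled goods + insulation panels + paper rolls + medical supplies tops out at 14052.

14145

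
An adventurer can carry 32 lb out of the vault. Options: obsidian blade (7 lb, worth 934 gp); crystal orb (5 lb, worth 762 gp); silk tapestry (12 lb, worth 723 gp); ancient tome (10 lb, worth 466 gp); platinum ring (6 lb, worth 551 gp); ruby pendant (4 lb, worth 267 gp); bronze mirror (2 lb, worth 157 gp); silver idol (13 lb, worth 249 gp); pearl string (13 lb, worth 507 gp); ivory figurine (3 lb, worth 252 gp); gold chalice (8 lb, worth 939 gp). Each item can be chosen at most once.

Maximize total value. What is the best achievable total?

Filling by ratio: obsidian blade + crystal orb + platinum ring + bronze mirror + ivory figurine + gold chalice for 3595, with 1 lb left unused.
Dropping ivory figurine frees 3 lb; slotting in ruby pendant (4 lb) lifts the total to 3610 at 32 lb.

3610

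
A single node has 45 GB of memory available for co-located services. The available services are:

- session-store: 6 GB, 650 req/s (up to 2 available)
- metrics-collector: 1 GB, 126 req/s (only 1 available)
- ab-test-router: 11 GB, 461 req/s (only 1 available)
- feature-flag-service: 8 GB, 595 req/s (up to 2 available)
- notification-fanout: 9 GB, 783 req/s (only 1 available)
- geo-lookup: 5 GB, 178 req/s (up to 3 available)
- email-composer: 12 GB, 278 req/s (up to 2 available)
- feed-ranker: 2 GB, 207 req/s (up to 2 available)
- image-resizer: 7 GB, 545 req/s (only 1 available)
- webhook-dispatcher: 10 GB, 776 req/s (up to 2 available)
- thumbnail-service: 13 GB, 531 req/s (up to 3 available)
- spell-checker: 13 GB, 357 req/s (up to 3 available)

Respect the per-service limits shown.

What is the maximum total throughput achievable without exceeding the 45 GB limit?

4049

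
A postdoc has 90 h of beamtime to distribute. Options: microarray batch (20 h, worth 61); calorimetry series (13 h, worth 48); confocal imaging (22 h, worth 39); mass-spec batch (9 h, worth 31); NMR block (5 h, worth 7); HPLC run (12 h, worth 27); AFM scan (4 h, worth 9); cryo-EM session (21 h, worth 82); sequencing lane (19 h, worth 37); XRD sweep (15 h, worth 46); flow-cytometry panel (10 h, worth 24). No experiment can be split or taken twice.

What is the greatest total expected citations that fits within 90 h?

295

A density-first pass picks microarray batch + calorimetry series + mass-spec batch + cryo-EM session + XRD sweep + flow-cytometry panel — 292 at 88 h.
Replace flow-cytometry panel with HPLC run: the trade gains 3 net, giving 295 at 90 h.
An exhaustive check of the 2048 subsets confirms 295.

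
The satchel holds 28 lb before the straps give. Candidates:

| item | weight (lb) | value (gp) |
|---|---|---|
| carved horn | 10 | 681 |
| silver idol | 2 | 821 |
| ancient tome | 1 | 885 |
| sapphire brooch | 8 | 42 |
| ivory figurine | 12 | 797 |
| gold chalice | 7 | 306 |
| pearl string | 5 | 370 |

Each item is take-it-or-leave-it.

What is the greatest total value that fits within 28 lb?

The ratio heuristic lands on carved horn + silver idol + ancient tome + gold chalice + pearl string (3063) but leaves 3 lb idle.
The 12 lb tied up in gold chalice and pearl string is better spent on ivory figurine — total rises to 3184 (25 lb).
The spare 3 lb is too small for any remaining item, and no exchange beats 3184.

3184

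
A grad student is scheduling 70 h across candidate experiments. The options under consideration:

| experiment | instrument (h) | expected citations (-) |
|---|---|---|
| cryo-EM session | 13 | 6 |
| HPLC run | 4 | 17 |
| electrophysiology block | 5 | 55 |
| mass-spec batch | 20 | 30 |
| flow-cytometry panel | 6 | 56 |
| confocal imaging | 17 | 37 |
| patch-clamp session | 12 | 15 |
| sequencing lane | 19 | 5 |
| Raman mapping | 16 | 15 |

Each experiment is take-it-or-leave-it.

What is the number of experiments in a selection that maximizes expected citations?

6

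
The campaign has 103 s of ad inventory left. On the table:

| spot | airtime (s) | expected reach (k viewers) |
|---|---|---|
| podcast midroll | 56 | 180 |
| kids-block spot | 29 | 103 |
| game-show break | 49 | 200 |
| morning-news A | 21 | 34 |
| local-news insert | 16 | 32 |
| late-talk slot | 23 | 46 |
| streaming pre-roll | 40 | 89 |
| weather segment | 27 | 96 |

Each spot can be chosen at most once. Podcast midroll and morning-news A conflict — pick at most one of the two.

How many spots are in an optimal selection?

3

Best achievable expected reach is 349.
One optimal bundle: kids-block spot + game-show break + late-talk slot (101 s).
Every optimal selection uses 3 spots.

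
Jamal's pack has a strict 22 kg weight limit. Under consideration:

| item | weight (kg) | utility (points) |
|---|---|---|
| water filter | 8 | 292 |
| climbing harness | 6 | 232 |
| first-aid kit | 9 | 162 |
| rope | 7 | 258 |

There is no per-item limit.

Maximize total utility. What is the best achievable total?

816

Density check — climbing harness 38.67, rope 36.86, water filter 36.50, first-aid kit 18.00 are the best per kg.
Greedy by ratio would take 3×climbing harness: 18 kg used, total 696.
Dropping 2×climbing harness frees 12 kg; slotting in 2×water filter (16 kg) lifts the total to 816 at 22 kg.
No other feasible combination exceeds 816.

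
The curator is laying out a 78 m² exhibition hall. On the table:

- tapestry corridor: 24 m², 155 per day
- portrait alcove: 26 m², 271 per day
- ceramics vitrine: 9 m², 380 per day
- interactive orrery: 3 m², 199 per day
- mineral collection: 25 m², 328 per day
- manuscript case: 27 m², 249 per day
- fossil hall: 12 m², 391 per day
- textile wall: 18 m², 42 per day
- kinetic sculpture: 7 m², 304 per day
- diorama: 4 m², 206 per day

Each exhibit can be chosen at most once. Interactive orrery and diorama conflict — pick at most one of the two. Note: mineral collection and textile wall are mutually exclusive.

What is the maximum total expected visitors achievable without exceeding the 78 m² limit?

1609

Best packing: ceramics vitrine + mineral collection + fossil hall + kinetic sculpture + diorama — 57 m², 1609 total.
Next best is ceramics vitrine + interactive orrery + mineral collection + fossil hall + kinetic sculpture at 1602 (56 m²) — short by 7.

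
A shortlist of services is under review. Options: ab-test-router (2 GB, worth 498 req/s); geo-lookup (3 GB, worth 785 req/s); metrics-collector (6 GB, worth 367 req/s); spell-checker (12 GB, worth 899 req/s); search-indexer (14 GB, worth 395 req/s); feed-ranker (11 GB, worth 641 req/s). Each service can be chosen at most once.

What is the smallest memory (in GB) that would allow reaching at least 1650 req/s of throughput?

11

Minimise GB subject to total throughput ≥ 1650.
ab-test-router + geo-lookup + metrics-collector reaches 1650 using 11 GB.
Any bundle with less than 11 GB falls short of 1650.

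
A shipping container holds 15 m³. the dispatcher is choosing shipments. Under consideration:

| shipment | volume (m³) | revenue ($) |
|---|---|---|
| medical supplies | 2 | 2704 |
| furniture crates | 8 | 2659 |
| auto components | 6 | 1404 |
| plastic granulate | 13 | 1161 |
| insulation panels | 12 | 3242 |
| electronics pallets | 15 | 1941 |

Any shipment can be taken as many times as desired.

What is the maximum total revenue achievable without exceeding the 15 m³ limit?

The ratio ordering already packs tightly: 7×medical supplies, 14 m³, 18928.
No other feasible combination exceeds 18928.

18928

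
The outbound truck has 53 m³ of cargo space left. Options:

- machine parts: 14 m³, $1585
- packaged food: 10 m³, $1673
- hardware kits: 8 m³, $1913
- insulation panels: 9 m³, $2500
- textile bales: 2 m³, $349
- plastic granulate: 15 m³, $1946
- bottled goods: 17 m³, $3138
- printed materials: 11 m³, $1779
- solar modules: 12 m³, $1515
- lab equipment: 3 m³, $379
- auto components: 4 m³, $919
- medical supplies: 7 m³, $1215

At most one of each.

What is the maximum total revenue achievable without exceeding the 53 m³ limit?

10871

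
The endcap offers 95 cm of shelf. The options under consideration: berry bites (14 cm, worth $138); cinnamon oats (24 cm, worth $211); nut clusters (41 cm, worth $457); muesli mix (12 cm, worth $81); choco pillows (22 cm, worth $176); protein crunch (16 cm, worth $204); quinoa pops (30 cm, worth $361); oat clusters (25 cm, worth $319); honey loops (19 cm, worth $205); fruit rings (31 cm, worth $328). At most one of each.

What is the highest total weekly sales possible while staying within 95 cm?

1095

Greedy by ratio would take protein crunch + quinoa pops + oat clusters + honey loops: 90 cm used, total 1089.
The 19 cm tied up in honey loops is better spent on cinnamon oats — total rises to 1095 (95 cm).
Next best is protein crunch + quinoa pops + oat clusters + honey loops at 1089 (90 cm) — short by 6.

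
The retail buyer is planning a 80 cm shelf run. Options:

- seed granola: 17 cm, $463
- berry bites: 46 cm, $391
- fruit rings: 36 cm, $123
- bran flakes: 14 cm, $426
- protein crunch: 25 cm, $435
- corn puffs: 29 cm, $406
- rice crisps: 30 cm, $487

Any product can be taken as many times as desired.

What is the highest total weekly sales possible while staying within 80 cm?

2241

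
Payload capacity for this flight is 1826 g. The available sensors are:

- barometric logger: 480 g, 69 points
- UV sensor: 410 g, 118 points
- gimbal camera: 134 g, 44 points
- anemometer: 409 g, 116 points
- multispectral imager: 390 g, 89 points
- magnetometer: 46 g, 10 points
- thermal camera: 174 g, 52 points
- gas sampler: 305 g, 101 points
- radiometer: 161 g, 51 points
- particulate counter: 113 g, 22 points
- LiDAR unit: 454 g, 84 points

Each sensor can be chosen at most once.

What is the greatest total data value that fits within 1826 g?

520

Filling by ratio: UV sensor + gimbal camera + anemometer + magnetometer + thermal camera + gas sampler + radiometer + particulate counter for 514, with 74 g left unused.
Dropping magnetometer and radiometer and particulate counter frees 320 g; slotting in multispectral imager (390 g) lifts the total to 520 at 1822 g.
Next best is UV sensor + gimbal camera + anemometer + multispectral imager + gas sampler + radiometer at 519 (1809 g) — short by 1.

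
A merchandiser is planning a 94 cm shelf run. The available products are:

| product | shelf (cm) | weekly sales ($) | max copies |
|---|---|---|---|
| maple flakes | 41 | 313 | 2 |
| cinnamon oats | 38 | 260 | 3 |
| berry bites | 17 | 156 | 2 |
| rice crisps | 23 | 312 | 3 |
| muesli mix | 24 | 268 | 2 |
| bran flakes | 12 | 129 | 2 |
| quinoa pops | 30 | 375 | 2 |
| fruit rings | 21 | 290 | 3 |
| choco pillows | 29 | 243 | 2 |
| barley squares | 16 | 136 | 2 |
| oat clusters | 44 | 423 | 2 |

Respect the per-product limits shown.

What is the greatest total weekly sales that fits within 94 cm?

1245

A density-first pass picks rice crisps + 3×fruit rings — 1182 at 86 cm.
Dropping rice crisps frees 23 cm; slotting in quinoa pops (30 cm) lifts the total to 1245 at 93 cm.
No other feasible combination exceeds 1245.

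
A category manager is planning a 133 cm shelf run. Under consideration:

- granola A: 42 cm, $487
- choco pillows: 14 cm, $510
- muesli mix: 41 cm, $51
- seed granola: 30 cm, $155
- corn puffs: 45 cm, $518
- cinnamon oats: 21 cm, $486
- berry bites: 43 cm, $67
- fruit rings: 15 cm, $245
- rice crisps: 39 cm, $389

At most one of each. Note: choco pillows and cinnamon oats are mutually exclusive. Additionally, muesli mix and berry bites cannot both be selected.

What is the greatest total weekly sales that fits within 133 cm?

Granola A + choco pillows + corn puffs + fruit rings uses 116 of the 133 cm and totals 1760.
Nothing else feasible within 133 cm beats 1760.

1760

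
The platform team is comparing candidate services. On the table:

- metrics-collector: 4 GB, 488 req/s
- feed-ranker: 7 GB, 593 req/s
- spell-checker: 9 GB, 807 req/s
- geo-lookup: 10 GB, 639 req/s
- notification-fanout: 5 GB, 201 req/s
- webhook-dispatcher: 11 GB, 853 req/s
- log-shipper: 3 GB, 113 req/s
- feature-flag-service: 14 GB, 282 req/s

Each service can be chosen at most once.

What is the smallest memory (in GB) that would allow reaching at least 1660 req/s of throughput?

Minimise GB subject to total throughput ≥ 1660.
metrics-collector + feed-ranker + spell-checker: 1888 throughput at 20 GB.
No combination under 20 GB hits 1660.

20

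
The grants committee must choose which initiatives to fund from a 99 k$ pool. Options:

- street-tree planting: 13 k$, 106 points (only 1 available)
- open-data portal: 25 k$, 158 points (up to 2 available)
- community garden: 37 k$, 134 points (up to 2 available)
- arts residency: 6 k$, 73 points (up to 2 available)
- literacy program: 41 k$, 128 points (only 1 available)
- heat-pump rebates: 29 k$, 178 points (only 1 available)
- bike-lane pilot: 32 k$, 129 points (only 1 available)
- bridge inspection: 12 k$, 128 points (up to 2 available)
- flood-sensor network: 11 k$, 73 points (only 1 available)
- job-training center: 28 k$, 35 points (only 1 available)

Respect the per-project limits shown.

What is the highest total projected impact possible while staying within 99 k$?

A density-first pass picks street-tree planting + open-data portal + 2×arts residency + 2×bridge inspection + flood-sensor network — 739 at 85 k$.
Replace flood-sensor network with open-data portal: the trade gains 85 net, giving 824 at 99 k$.
No other feasible combination exceeds 824.

824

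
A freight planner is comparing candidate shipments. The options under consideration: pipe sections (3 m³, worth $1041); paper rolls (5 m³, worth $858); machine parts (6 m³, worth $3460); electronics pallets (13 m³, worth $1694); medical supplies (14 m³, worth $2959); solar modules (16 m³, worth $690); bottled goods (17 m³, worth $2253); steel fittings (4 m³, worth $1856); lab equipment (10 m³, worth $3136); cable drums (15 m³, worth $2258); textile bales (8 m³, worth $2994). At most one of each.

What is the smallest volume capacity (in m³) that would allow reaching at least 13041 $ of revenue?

36

Look for the lowest-volume combination reaching 13041.
pipe sections + paper rolls + machine parts + steel fittings + lab equipment + textile bales: 13345 revenue at 36 m³.
Any bundle with less than 36 m³ falls short of 13041.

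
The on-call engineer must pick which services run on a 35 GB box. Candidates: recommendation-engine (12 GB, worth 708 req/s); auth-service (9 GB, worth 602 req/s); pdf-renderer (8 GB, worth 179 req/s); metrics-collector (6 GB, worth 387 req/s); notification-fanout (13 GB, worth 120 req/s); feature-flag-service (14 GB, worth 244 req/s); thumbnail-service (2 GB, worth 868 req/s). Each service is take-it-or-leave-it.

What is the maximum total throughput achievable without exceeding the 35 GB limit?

2565

Ranking by ratio (throughput/GB): thumbnail-service 434.00, auth-service 66.89, metrics-collector 64.50.
Best packing: recommendation-engine + auth-service + metrics-collector + thumbnail-service — 29 GB, 2565 total.
The closest alternative, recommendation-engine + auth-service + pdf-renderer + thumbnail-service, reaches only 2357.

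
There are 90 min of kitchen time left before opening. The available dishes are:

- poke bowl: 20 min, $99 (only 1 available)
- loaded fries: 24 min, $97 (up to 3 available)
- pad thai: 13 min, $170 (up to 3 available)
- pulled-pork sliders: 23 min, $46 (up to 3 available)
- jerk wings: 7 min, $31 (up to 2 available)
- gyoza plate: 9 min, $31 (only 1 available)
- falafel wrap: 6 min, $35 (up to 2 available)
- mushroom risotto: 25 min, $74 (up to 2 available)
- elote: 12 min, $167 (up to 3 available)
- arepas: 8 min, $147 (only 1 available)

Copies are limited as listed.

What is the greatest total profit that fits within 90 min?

1193

Ranking by ratio (profit/min): arepas 18.38, elote 13.92, pad thai 13.08, falafel wrap 5.83.
Best packing: 3×pad thai + falafel wrap + 3×elote + arepas — 89 min, 1193 total.
That's the maximum — no swap from here does better than 1193.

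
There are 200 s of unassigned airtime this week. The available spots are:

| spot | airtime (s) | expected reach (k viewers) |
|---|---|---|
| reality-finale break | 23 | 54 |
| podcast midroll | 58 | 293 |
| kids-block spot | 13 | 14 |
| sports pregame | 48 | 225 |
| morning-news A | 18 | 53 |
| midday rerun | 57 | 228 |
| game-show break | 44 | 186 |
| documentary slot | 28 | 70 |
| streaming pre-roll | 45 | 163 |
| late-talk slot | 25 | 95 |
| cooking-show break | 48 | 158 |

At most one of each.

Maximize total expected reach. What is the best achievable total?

Density check — podcast midroll 5.05, sports pregame 4.69, game-show break 4.23 are the best per s.
The ratio heuristic lands on podcast midroll + sports pregame + morning-news A + game-show break + late-talk slot (852) but leaves 7 s idle.
Dropping morning-news A and late-talk slot frees 43 s; slotting in streaming pre-roll (45 s) lifts the total to 867 at 195 s.
Nothing else within 200 s beats 867.

867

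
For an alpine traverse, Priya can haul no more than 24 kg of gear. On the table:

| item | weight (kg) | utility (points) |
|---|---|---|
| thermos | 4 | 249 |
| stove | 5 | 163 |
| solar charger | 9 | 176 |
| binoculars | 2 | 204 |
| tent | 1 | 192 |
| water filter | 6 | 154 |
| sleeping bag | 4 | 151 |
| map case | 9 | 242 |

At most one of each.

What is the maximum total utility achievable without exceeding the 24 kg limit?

1113

By utility per kg: tent 192.00, binoculars 102.00, thermos 62.25, sleeping bag 37.75 lead.
Best packing: thermos + stove + binoculars + tent + water filter + sleeping bag — 22 kg, 1113 total.
That's the maximum — no swap from here does better than 1113.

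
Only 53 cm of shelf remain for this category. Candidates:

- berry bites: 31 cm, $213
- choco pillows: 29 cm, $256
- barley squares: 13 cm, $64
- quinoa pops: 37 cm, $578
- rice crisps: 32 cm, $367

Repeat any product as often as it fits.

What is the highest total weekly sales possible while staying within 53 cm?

The ratio ordering already packs tightly: barley squares + quinoa pops, 50 cm, 642.
Nothing else within 53 cm beats 642.

642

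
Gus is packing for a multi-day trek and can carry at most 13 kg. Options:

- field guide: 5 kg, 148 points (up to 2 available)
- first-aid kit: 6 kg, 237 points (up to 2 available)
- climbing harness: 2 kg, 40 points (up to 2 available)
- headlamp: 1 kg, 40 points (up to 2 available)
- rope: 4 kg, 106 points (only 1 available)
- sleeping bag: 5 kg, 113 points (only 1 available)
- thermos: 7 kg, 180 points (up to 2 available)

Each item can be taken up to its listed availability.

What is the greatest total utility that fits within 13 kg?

Ranking by ratio (utility/kg): headlamp 40.00, first-aid kit 39.50, field guide 29.60.
A density-first pass picks field guide + first-aid kit + 2×headlamp — 465 at 13 kg.
Replace field guide and headlamp with first-aid kit: the trade gains 49 net, giving 514 at 13 kg.
Every other selection either busts 13 kg or exceeds an availability limit or fails to beat 514.

514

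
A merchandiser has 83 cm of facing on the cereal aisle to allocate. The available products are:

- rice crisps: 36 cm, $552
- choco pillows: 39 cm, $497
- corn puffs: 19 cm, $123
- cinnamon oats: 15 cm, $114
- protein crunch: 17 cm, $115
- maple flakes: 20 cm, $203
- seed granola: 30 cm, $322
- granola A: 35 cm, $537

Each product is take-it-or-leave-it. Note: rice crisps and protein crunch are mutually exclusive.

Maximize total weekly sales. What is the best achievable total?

1089

Best packing: rice crisps + granola A — 71 cm, 1089 total.
The spare 12 cm is too small for any remaining product, and no feasible exchange beats 1089.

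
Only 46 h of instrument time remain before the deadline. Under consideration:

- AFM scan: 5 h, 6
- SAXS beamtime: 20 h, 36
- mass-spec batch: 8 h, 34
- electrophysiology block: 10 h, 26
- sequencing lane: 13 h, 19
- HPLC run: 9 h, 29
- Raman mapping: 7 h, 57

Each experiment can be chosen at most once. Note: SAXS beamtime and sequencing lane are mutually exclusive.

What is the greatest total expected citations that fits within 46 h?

156

Ranking by ratio (expected citations/h): Raman mapping 8.14, mass-spec batch 4.25, HPLC run 3.22, electrophysiology block 2.60.
The ratio heuristic lands on AFM scan + mass-spec batch + electrophysiology block + HPLC run + Raman mapping (152) but leaves 7 h idle.
Replace AFM scan and electrophysiology block with SAXS beamtime: the trade gains 4 net, giving 156 at 44 h.
That's the maximum — no feasible swap from here does better than 156.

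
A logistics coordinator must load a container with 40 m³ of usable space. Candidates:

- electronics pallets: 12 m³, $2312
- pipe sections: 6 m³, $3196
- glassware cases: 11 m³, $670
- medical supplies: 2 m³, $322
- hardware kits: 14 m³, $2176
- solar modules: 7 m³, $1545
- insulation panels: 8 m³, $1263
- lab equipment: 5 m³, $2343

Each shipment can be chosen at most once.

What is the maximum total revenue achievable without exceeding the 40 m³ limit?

10981

Best packing: electronics pallets + pipe sections + medical supplies + solar modules + insulation panels + lab equipment — 40 m³, 10981 total.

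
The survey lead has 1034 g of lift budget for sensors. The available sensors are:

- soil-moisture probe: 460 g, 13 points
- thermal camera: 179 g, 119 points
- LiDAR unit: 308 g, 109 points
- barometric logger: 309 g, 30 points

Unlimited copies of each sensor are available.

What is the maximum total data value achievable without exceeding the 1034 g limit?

Best packing: 5×thermal camera — 895 g, 595 total.

595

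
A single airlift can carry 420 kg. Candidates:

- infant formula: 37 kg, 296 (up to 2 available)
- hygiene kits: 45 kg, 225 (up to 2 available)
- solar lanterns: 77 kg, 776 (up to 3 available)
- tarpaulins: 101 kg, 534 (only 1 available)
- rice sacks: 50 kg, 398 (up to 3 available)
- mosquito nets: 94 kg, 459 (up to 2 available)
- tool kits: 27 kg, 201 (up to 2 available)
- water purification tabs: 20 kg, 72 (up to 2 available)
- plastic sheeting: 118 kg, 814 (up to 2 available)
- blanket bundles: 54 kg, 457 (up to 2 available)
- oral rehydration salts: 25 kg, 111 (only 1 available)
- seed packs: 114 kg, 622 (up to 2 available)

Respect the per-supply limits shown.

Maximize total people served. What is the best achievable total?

3841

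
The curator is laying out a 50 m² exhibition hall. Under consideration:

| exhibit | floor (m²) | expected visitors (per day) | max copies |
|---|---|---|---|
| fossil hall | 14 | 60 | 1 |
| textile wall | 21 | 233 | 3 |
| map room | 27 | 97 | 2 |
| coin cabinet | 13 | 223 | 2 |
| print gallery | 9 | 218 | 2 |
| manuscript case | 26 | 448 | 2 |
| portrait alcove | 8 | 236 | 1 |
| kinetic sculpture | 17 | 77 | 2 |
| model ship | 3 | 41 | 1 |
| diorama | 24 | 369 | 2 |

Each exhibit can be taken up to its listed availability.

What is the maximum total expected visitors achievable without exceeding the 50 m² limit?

1041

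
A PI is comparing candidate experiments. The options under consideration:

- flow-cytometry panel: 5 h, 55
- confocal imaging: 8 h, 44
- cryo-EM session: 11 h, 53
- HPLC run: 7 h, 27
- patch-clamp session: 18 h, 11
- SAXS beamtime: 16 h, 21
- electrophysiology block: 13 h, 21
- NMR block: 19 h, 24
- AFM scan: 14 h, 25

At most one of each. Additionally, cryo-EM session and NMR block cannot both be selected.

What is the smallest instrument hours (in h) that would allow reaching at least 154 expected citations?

Minimise h subject to total expected citations ≥ 154.
flow-cytometry panel + confocal imaging + cryo-EM session + HPLC run: 179 expected citations at 31 h.
Any bundle with less than 31 h falls short of 154.

31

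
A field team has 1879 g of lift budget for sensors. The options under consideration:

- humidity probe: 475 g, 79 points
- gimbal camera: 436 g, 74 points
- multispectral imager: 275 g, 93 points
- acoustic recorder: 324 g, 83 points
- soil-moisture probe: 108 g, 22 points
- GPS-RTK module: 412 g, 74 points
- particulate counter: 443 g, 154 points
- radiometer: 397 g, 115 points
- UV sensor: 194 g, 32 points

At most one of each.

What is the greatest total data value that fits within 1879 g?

519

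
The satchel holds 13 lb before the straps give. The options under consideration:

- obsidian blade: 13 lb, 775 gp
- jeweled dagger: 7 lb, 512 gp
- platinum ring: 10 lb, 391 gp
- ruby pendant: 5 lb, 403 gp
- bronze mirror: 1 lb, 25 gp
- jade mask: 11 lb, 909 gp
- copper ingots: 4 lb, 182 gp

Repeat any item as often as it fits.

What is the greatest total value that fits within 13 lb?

959

Ranking by ratio (value/lb): jade mask 82.64, ruby pendant 80.60, jeweled dagger 73.14.
Taking 2×bronze mirror + jade mask: 13 lb used, 959 in value.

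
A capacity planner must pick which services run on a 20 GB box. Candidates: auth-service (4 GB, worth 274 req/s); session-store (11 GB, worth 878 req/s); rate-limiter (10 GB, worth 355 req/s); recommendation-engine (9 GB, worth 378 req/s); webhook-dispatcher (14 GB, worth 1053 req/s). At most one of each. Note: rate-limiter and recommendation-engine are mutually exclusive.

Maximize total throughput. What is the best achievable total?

Ranking by ratio (throughput/GB): session-store 79.82, webhook-dispatcher 75.21, auth-service 68.50.
The ratio heuristic lands on auth-service + session-store (1152) but leaves 5 GB idle.
Replace session-store with webhook-dispatcher: the trade gains 175 net, giving 1327 at 18 GB.

1327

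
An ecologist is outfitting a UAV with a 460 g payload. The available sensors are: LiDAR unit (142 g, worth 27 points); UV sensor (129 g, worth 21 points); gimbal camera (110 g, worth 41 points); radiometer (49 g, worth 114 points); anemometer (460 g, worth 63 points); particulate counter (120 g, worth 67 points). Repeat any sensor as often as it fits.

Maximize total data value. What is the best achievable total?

By data value per g: radiometer 2.33, particulate counter 0.56, gimbal camera 0.37 lead.
Best packing: 9×radiometer — 441 g, 1026 total.
No other feasible combination exceeds 1026.

1026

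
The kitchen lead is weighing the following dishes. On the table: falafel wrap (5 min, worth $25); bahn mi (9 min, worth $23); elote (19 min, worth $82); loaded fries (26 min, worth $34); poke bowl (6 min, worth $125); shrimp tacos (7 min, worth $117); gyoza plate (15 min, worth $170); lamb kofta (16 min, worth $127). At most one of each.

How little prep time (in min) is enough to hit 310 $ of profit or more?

Look for the lowest-prep combination reaching 310.
Taking falafel wrap + poke bowl + gyoza plate gives 320 (≥ 310) for 26 min.
Below 26 min the best achievable stays under 310.

26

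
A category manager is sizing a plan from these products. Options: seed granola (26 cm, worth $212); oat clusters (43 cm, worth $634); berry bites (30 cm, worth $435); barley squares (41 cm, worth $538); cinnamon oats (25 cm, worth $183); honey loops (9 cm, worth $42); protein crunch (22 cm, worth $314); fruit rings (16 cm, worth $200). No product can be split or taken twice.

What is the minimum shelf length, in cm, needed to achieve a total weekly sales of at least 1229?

89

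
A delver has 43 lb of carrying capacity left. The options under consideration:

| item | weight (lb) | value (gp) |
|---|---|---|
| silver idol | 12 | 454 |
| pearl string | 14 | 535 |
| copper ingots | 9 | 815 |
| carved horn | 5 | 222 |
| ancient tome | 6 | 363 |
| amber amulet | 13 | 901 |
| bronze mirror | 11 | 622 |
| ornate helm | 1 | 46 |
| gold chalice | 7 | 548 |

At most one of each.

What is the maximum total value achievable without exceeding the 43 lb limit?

2932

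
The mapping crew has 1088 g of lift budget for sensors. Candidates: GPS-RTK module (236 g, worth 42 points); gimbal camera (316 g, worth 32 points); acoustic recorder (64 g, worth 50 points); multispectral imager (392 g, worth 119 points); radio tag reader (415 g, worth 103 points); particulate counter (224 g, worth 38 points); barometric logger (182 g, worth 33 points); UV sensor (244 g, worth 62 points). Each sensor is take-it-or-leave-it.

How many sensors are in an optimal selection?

Best achievable data value is 305.
acoustic recorder + multispectral imager + radio tag reader + barometric logger hits 305 at 1053 g.
Any selection reaching 305 contains exactly 4 sensors.

4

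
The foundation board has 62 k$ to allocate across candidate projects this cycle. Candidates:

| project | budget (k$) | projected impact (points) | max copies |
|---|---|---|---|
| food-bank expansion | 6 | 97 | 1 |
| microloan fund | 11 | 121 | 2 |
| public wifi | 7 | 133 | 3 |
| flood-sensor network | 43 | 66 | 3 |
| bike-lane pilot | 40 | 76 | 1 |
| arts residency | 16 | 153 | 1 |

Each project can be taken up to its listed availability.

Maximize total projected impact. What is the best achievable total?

Density check — public wifi 19.00, food-bank expansion 16.17, microloan fund 11.00 are the best per k$.
Greedy by ratio would take food-bank expansion + 2×microloan fund + 3×public wifi: 49 k$ used, total 738.
The 6 k$ tied up in food-bank expansion is better spent on arts residency — total rises to 794 (59 k$).
No other feasible combination exceeds 794.

794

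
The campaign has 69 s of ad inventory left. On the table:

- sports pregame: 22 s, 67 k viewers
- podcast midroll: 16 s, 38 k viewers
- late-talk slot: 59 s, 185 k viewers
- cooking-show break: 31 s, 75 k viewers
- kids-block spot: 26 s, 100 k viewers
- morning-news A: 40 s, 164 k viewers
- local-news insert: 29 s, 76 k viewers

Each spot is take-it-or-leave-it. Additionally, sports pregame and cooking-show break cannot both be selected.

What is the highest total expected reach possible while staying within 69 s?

264

Kids-block spot + morning-news A uses 66 of the 69 s and totals 264.
Runner-up morning-news A + local-news insert tops out at 240.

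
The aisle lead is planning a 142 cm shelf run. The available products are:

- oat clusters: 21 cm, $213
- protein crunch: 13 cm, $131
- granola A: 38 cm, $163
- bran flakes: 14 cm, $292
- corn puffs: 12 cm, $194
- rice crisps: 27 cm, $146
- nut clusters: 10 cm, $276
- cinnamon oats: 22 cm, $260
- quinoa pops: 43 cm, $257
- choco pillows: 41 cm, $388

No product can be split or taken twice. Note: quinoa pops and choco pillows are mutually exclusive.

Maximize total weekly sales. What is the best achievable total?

1754

Oat clusters + protein crunch + bran flakes + corn puffs + nut clusters + cinnamon oats + choco pillows uses 133 of the 142 cm and totals 1754.
An exhaustive check of the 1024 subsets confirms 1754.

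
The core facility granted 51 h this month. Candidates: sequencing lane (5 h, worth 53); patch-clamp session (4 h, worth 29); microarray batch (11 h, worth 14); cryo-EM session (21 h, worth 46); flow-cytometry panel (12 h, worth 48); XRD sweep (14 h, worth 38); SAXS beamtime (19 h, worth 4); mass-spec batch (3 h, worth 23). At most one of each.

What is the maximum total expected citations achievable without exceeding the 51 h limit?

Ranking by ratio (expected citations/h): sequencing lane 10.60, mass-spec batch 7.67, patch-clamp session 7.25, flow-cytometry panel 4.00.
The ratio ordering already packs tightly: sequencing lane + patch-clamp session + microarray batch + flow-cytometry panel + XRD sweep + mass-spec batch, 49 h, 205.

205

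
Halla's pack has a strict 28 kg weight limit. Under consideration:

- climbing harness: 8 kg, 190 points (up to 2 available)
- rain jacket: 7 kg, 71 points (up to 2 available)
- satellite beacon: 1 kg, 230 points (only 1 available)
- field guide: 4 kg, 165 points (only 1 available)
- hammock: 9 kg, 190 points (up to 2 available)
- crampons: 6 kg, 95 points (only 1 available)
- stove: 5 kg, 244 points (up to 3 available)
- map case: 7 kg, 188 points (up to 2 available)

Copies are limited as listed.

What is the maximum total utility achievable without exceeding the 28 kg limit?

A density-first pass picks satellite beacon + field guide + 3×stove + map case — 1315 at 27 kg.
Replace map case with climbing harness: the trade gains 2 net, giving 1317 at 28 kg.
Every other selection either busts 28 kg or exceeds an availability limit or fails to beat 1317.

1317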